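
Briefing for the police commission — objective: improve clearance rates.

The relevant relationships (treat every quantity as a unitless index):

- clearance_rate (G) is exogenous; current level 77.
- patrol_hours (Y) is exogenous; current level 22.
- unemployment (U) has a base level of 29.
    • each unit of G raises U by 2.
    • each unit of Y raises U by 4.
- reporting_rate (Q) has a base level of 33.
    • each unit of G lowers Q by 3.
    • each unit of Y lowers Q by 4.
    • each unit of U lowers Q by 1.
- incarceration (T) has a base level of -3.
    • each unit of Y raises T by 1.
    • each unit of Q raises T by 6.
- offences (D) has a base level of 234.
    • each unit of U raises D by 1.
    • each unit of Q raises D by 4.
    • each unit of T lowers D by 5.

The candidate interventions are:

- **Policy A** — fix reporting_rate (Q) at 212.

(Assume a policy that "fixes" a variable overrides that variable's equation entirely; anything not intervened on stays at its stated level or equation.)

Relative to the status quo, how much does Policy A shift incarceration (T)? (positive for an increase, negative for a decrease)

4614

Baseline:
  G = 77
  Y = 22
  U = 29 + 2·77 + 4·22 = 271
  Q = 33 − 3·77 − 4·22 − 271 = -557
  T = -3 + 22 + 6·(-557) = -3323
Policy A (Q := 212):
  G = 77
  Y = 22
  U = 29 + 2·77 + 4·22 = 271
  Q = 212
  T = -3 + 22 + 6·212 = 1291
Change in T: 1291 − (-3323) = 4614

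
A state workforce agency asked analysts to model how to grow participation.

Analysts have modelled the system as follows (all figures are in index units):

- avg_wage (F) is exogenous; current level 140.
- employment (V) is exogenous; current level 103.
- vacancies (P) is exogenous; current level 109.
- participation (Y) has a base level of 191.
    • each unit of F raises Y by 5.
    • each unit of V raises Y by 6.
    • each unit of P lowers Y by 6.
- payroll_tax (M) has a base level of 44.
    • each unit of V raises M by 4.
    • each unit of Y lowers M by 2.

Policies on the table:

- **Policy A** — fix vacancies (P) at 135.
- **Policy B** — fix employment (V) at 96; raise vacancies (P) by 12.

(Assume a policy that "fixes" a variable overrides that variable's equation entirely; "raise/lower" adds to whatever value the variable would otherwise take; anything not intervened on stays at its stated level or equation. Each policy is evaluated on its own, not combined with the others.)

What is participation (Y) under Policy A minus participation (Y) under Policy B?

-42

Policy A (P := 135):
  F = 140
  V = 103
  P = 135
  Y = 191 + 5·140 + 6·103 − 6·135 = 699
Policy B (V := 96, P + 12):
  F = 140
  V = 96
  P = 109 + 12 = 121
  Y = 191 + 5·140 + 6·96 − 6·121 = 741
Y: 699 − 741 = -42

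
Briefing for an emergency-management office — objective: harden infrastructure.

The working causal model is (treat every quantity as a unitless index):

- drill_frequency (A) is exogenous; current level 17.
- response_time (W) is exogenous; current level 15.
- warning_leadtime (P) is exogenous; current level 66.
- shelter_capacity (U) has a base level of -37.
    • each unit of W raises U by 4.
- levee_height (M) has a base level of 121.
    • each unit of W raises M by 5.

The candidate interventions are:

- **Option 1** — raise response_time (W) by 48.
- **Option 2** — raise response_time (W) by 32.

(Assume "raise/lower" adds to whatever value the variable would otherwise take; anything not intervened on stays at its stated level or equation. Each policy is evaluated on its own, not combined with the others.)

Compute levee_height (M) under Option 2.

Option 2 (W + 32):
  W = 15 + 32 = 47
  M = 121 + 5·47 = 356

356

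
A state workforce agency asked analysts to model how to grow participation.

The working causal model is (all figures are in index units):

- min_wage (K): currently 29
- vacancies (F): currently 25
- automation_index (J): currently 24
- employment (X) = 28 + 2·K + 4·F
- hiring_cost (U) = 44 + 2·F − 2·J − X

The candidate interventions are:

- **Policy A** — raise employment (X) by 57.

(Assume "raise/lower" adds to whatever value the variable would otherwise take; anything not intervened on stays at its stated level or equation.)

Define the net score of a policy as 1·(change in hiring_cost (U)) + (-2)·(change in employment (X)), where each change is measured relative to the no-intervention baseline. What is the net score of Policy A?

-171

Baseline:
  K = 29
  F = 25
  J = 24
  X = 28 + 2·29 + 4·25 = 186
  U = 44 + 2·25 − 2·24 − 186 = -140
Policy A (X + 57):
  K = 29
  F = 25
  J = 24
  X = 28 + 2·29 + 4·25 (+57 from intervention) = 243
  U = 44 + 2·25 − 2·24 − 243 = -197
ΔU = -197 − (-140) = -57; ΔX = 243 − 186 = 57
Score = 1·(-57) + (-2)·57 = -171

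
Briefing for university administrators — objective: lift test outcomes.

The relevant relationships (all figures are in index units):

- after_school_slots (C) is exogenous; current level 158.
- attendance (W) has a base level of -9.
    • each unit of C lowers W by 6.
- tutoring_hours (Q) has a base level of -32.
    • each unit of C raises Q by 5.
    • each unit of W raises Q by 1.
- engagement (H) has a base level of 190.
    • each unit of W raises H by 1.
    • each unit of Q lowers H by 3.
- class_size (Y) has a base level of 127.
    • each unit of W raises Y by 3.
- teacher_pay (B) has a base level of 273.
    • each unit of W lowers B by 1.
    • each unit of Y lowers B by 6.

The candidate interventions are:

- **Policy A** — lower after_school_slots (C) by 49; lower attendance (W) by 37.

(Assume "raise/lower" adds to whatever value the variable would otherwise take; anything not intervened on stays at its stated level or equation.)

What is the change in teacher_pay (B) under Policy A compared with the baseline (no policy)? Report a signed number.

Baseline:
  C = 158
  W = -9 − 6·158 = -957
  Y = 127 + 3·(-957) = -2744
  B = 273 − (-957) − 6·(-2744) = 17694
Policy A (C − 49, W − 37):
  C = 158 − 49 = 109
  W = -9 − 6·109 (−37 from intervention) = -700
  Y = 127 + 3·(-700) = -1973
  B = 273 − (-700) − 6·(-1973) = 12811
Change in B: 12811 − 17694 = -4883

-4883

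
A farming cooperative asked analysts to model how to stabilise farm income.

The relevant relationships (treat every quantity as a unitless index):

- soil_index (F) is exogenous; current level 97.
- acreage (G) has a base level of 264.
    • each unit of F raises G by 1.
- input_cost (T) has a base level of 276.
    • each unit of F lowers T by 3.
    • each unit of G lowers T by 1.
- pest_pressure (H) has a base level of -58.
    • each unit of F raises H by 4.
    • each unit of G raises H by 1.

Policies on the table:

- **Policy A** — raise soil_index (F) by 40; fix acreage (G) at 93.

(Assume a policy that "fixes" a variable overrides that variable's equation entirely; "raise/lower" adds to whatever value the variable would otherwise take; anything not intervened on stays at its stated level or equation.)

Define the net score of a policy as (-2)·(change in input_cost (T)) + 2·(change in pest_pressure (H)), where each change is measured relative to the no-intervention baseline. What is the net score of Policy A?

-512

Baseline:
  F = 97
  G = 264 + 97 = 361
  T = 276 − 3·97 − 361 = -376
  H = -58 + 4·97 + 361 = 691
Policy A (F + 40, G := 93):
  F = 97 + 40 = 137
  G = 93
  T = 276 − 3·137 − 93 = -228
  H = -58 + 4·137 + 93 = 583
ΔT = -228 − (-376) = 148; ΔH = 583 − 691 = -108
Score = (-2)·148 + 2·(-108) = -512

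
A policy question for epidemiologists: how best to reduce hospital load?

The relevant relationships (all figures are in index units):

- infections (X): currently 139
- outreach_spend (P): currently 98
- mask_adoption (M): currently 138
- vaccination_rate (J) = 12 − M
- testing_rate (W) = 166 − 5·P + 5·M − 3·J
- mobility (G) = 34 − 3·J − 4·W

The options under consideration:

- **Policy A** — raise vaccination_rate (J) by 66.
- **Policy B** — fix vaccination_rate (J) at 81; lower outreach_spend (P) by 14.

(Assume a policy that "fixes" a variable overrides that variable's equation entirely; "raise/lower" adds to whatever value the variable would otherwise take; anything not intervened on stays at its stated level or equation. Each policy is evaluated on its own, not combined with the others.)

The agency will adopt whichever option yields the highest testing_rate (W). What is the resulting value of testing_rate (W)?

546

Policy A (J + 66):
  P = 98
  M = 138
  J = 12 − 138 (+66 from intervention) = -60
  W = 166 − 5·98 + 5·138 − 3·(-60) = 546
Policy B (J := 81, P − 14):
  P = 98 − 14 = 84
  M = 138
  J = 81
  W = 166 − 5·84 + 5·138 − 3·81 = 193
Comparing — Policy A: W=546, Policy B: W=193. Highest is 546 (Policy A).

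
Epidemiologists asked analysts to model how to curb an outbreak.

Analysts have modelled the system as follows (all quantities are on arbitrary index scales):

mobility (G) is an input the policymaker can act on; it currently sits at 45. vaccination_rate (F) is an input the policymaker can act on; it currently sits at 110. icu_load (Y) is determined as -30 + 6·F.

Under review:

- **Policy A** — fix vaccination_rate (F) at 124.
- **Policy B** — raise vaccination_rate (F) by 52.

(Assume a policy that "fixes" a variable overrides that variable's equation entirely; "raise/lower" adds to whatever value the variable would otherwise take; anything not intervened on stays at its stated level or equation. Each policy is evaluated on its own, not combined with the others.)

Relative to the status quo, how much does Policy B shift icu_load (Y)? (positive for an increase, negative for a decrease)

312

Baseline:
  F = 110
  Y = -30 + 6·110 = 630
Policy B (F + 52):
  F = 110 + 52 = 162
  Y = -30 + 6·162 = 942
Change in Y: 942 − 630 = 312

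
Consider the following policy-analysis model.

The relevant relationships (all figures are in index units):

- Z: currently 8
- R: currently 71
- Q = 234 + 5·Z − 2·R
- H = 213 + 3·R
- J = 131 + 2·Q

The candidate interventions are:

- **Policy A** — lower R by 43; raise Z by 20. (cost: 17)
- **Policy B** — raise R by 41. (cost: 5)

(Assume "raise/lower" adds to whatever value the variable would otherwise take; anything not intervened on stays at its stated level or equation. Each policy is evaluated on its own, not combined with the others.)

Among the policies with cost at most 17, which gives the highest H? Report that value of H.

Policy A (R − 43, Z + 20):
  R = 71 − 43 = 28
  H = 213 + 3·28 = 297
Policy B (R + 41):
  R = 71 + 41 = 112
  H = 213 + 3·112 = 549
Comparing — Policy A: H=297, Policy B: H=549. Highest is 549 (Policy B).

549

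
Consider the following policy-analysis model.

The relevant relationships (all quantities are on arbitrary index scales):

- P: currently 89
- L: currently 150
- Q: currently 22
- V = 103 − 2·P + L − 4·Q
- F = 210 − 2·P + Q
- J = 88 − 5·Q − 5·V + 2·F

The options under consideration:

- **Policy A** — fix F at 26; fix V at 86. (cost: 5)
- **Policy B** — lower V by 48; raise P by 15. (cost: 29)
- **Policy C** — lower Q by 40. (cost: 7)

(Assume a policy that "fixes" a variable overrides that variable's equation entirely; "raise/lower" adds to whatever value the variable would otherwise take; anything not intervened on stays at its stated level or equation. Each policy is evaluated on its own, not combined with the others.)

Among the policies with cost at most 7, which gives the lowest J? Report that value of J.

Policy A (F := 26, V := 86):
  P = 89
  L = 150
  Q = 22
  V = 86
  F = 26
  J = 88 − 5·22 − 5·86 + 2·26 = -400
Policy C (Q − 40):
  P = 89
  L = 150
  Q = 22 − 40 = -18
  V = 103 − 2·89 + 150 − 4·(-18) = 147
  F = 210 − 2·89 + (-18) = 14
  J = 88 − 5·(-18) − 5·147 + 2·14 = -529
Comparing — Policy A: J=-400, Policy C: J=-529. Lowest is -529 (Policy C).

-529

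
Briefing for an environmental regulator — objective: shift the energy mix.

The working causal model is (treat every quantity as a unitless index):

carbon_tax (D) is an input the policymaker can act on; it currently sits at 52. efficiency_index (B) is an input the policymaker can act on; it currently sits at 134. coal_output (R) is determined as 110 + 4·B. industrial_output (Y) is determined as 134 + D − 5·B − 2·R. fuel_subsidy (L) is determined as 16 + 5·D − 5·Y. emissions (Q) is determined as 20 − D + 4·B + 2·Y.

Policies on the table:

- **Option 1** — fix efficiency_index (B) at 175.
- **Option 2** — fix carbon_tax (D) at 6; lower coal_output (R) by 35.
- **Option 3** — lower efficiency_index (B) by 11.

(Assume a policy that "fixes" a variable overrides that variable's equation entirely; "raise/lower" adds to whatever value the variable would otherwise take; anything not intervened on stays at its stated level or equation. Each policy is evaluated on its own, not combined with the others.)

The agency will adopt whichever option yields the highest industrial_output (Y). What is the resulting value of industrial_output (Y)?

Option 1 (B := 175):
  D = 52
  B = 175
  R = 110 + 4·175 = 810
  Y = 134 + 52 − 5·175 − 2·810 = -2309
Option 2 (D := 6, R − 35):
  D = 6
  B = 134
  R = 110 + 4·134 (−35 from intervention) = 611
  Y = 134 + 6 − 5·134 − 2·611 = -1752
Option 3 (B − 11):
  D = 52
  B = 134 − 11 = 123
  R = 110 + 4·123 = 602
  Y = 134 + 52 − 5·123 − 2·602 = -1633
Comparing — Option 1: Y=-2309, Option 2: Y=-1752, Option 3: Y=-1633. Highest is -1633 (Option 3).

-1633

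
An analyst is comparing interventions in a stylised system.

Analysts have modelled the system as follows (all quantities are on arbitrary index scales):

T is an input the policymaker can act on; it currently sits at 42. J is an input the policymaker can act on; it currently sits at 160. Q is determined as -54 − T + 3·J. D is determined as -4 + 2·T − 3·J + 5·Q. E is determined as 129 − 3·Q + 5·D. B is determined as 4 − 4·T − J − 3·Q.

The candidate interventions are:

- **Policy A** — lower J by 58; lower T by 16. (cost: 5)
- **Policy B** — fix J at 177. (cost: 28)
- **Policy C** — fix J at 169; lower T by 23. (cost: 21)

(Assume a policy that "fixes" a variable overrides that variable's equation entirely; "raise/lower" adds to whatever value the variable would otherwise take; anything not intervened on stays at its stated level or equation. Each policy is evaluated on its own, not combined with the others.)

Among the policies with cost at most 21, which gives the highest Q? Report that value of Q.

Policy A (J − 58, T − 16):
  T = 42 − 16 = 26
  J = 160 − 58 = 102
  Q = -54 − 26 + 3·102 = 226
Policy C (J := 169, T − 23):
  T = 42 − 23 = 19
  J = 169
  Q = -54 − 19 + 3·169 = 434
Comparing — Policy A: Q=226, Policy C: Q=434. Highest is 434 (Policy C).

434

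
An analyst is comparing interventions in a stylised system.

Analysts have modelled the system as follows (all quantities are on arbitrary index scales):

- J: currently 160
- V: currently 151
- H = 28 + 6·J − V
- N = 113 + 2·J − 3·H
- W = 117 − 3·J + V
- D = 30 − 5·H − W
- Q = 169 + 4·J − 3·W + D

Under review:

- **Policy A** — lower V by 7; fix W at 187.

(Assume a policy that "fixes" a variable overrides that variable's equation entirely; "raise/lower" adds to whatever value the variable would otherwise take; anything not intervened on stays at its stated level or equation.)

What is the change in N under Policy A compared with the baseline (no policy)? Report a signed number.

-21

Baseline:
  J = 160
  V = 151
  H = 28 + 6·160 − 151 = 837
  N = 113 + 2·160 − 3·837 = -2078
Policy A (V − 7, W := 187):
  J = 160
  V = 151 − 7 = 144
  H = 28 + 6·160 − 144 = 844
  N = 113 + 2·160 − 3·844 = -2099
Change in N: -2099 − (-2078) = -21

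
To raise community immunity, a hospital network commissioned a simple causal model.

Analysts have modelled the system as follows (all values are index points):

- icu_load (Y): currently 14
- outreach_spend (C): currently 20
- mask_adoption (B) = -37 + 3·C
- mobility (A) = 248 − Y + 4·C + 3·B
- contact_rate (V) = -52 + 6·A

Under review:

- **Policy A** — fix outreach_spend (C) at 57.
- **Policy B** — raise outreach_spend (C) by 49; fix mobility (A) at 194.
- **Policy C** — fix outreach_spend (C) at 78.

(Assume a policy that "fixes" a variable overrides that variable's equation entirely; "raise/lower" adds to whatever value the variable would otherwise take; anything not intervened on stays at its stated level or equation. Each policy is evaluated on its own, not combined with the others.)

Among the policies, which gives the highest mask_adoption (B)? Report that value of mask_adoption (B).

Policy A (C := 57):
  C = 57
  B = -37 + 3·57 = 134
Policy B (C + 49, A := 194):
  C = 20 + 49 = 69
  B = -37 + 3·69 = 170
Policy C (C := 78):
  C = 78
  B = -37 + 3·78 = 197
Comparing — Policy A: B=134, Policy B: B=170, Policy C: B=197. Highest is 197 (Policy C).

197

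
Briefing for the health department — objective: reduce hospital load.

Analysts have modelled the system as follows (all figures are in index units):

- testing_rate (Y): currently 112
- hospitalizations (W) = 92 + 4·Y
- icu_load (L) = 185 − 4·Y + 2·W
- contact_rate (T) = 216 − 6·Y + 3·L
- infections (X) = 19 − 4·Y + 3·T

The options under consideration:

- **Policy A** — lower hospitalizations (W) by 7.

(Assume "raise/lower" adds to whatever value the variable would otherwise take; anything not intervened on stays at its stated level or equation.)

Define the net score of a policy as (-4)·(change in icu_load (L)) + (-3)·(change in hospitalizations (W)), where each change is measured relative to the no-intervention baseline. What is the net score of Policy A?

77

Baseline:
  Y = 112
  W = 92 + 4·112 = 540
  L = 185 − 4·112 + 2·540 = 817
Policy A (W − 7):
  Y = 112
  W = 92 + 4·112 (−7 from intervention) = 533
  L = 185 − 4·112 + 2·533 = 803
ΔL = 803 − 817 = -14; ΔW = 533 − 540 = -7
Score = (-4)·(-14) + (-3)·(-7) = 77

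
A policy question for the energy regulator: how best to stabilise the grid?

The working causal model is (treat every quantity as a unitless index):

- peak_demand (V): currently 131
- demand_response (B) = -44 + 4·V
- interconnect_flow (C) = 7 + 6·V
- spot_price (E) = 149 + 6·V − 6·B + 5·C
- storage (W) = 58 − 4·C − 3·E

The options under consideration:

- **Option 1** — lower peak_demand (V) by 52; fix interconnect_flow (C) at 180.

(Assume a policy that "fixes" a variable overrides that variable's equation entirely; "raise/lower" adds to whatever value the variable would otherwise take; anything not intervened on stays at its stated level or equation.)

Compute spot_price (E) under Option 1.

Option 1 (V − 52, C := 180):
  V = 131 − 52 = 79
  B = -44 + 4·79 = 272
  C = 180
  E = 149 + 6·79 − 6·272 + 5·180 = -109

-109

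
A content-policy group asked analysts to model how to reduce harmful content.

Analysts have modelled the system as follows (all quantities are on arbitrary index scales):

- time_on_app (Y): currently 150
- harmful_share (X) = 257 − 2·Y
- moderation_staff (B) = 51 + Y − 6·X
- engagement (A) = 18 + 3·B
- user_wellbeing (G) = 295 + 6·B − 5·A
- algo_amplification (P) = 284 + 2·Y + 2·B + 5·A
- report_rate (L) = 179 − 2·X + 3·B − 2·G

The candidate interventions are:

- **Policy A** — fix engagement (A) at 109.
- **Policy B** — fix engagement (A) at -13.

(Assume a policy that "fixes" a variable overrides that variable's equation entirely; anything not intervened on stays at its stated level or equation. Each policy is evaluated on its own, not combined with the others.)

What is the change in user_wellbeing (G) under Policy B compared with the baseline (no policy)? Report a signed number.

Baseline:
  Y = 150
  X = 257 − 2·150 = -43
  B = 51 + 150 − 6·(-43) = 459
  A = 18 + 3·459 = 1395
  G = 295 + 6·459 − 5·1395 = -3926
Policy B (A := -13):
  Y = 150
  X = 257 − 2·150 = -43
  B = 51 + 150 − 6·(-43) = 459
  A = -13
  G = 295 + 6·459 − 5·(-13) = 3114
Change in G: 3114 − (-3926) = 7040

7040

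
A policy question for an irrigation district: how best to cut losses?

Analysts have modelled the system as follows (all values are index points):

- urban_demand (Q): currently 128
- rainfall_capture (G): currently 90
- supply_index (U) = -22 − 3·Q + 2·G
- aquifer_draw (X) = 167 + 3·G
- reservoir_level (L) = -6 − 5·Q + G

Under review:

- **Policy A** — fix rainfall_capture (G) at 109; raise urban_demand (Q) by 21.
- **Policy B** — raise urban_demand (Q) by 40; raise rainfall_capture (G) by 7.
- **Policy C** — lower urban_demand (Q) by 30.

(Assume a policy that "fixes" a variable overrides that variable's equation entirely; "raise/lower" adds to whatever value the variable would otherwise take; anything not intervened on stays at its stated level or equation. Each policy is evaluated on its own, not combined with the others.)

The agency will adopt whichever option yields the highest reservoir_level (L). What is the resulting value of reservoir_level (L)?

-406

Policy A (G := 109, Q + 21):
  Q = 128 + 21 = 149
  G = 109
  L = -6 − 5·149 + 109 = -642
Policy B (Q + 40, G + 7):
  Q = 128 + 40 = 168
  G = 90 + 7 = 97
  L = -6 − 5·168 + 97 = -749
Policy C (Q − 30):
  Q = 128 − 30 = 98
  G = 90
  L = -6 − 5·98 + 90 = -406
Comparing — Policy A: L=-642, Policy B: L=-749, Policy C: L=-406. Highest is -406 (Policy C).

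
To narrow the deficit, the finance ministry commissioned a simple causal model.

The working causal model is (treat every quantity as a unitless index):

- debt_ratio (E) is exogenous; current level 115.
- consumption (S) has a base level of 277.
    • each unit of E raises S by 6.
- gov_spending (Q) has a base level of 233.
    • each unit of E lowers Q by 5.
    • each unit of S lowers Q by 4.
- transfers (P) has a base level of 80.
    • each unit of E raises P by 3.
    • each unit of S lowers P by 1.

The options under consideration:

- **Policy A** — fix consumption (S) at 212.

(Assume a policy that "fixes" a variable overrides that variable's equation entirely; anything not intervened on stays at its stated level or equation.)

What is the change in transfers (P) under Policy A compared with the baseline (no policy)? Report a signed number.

Baseline:
  E = 115
  S = 277 + 6·115 = 967
  P = 80 + 3·115 − 967 = -542
Policy A (S := 212):
  E = 115
  S = 212
  P = 80 + 3·115 − 212 = 213
Change in P: 213 − (-542) = 755

755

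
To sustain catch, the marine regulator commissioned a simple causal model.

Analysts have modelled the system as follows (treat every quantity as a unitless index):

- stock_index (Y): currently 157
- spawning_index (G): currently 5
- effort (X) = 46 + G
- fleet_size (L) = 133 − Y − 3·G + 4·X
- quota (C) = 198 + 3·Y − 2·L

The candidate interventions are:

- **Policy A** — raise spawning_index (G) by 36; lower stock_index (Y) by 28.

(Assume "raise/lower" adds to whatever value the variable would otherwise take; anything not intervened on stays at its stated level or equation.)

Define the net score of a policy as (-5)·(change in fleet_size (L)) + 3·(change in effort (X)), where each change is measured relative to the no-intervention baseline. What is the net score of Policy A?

-212

Baseline:
  Y = 157
  G = 5
  X = 46 + 5 = 51
  L = 133 − 157 − 3·5 + 4·51 = 165
Policy A (G + 36, Y − 28):
  Y = 157 − 28 = 129
  G = 5 + 36 = 41
  X = 46 + 41 = 87
  L = 133 − 129 − 3·41 + 4·87 = 229
ΔL = 229 − 165 = 64; ΔX = 87 − 51 = 36
Score = (-5)·64 + 3·36 = -212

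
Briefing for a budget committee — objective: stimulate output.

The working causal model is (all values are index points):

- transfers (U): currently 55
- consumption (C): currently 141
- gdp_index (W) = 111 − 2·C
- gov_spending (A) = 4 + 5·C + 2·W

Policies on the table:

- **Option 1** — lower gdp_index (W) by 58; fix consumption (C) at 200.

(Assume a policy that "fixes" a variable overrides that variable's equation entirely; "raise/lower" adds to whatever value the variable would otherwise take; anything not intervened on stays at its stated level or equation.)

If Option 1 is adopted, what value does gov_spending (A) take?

310

Option 1 (W − 58, C := 200):
  C = 200
  W = 111 − 2·200 (−58 from intervention) = -347
  A = 4 + 5·200 + 2·(-347) = 310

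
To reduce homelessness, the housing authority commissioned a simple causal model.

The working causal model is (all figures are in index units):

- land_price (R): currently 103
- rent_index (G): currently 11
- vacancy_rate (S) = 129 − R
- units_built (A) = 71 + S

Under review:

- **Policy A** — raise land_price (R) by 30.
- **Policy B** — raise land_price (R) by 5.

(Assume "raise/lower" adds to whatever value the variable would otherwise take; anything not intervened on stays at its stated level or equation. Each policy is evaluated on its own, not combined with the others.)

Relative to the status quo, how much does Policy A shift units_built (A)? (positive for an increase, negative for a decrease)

Baseline:
  R = 103
  S = 129 − 103 = 26
  A = 71 + 26 = 97
Policy A (R + 30):
  R = 103 + 30 = 133
  S = 129 − 133 = -4
  A = 71 + (-4) = 67
Change in A: 67 − 97 = -30

-30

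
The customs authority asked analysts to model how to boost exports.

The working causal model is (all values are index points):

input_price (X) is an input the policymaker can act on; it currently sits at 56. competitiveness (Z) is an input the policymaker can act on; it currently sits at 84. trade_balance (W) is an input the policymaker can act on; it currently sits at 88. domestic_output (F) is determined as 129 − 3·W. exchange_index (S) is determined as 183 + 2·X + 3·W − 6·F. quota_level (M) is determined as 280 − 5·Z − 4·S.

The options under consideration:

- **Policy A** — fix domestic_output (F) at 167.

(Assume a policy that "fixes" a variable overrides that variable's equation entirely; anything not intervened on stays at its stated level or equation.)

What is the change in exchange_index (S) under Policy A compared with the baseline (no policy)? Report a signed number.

Baseline:
  X = 56
  W = 88
  F = 129 − 3·88 = -135
  S = 183 + 2·56 + 3·88 − 6·(-135) = 1369
Policy A (F := 167):
  X = 56
  W = 88
  F = 167
  S = 183 + 2·56 + 3·88 − 6·167 = -443
Change in S: -443 − 1369 = -1812

-1812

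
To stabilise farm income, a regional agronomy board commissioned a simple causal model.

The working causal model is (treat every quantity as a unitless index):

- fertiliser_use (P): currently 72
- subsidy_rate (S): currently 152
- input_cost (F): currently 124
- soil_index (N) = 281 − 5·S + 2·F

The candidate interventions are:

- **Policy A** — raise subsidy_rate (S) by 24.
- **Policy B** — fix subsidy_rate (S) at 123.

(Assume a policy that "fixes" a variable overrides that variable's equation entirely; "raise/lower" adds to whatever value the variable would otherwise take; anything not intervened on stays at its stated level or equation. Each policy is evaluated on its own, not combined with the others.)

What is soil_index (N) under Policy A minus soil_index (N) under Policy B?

Policy A (S + 24):
  S = 152 + 24 = 176
  F = 124
  N = 281 − 5·176 + 2·124 = -351
Policy B (S := 123):
  S = 123
  F = 124
  N = 281 − 5·123 + 2·124 = -86
N: -351 − (-86) = -265

-265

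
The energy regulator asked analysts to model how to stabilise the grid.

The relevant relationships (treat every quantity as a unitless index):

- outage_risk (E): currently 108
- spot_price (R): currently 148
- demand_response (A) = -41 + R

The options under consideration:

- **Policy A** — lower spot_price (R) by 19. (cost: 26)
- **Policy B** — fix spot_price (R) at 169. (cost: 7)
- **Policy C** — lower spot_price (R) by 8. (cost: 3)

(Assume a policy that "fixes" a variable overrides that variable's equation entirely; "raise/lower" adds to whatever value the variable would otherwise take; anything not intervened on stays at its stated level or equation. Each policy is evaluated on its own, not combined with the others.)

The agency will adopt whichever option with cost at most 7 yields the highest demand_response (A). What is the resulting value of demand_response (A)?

128

Policy B (R := 169):
  R = 169
  A = -41 + 169 = 128
Policy C (R − 8):
  R = 148 − 8 = 140
  A = -41 + 140 = 99
Comparing — Policy B: A=128, Policy C: A=99. Highest is 128 (Policy B).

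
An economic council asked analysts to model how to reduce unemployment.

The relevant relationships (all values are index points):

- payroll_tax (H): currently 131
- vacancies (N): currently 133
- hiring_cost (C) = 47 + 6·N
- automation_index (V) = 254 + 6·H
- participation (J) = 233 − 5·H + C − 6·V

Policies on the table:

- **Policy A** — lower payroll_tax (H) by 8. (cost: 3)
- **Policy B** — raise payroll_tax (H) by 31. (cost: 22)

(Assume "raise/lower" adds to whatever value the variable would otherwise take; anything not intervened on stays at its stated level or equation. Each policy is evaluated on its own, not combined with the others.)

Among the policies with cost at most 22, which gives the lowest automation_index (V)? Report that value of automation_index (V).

Policy A (H − 8):
  H = 131 − 8 = 123
  V = 254 + 6·123 = 992
Policy B (H + 31):
  H = 131 + 31 = 162
  V = 254 + 6·162 = 1226
Comparing — Policy A: V=992, Policy B: V=1226. Lowest is 992 (Policy A).

992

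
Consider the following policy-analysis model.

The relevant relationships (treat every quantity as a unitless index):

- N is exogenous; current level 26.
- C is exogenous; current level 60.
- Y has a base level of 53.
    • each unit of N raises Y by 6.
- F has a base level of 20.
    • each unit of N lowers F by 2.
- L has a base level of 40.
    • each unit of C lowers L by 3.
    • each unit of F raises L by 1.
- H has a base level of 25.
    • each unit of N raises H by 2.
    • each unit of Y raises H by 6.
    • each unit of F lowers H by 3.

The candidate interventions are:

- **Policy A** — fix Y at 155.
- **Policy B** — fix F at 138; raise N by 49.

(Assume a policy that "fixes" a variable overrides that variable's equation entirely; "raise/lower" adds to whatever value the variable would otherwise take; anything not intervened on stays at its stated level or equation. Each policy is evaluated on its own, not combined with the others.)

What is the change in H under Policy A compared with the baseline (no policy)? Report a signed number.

-324

Baseline:
  N = 26
  Y = 53 + 6·26 = 209
  F = 20 − 2·26 = -32
  H = 25 + 2·26 + 6·209 − 3·(-32) = 1427
Policy A (Y := 155):
  N = 26
  Y = 155
  F = 20 − 2·26 = -32
  H = 25 + 2·26 + 6·155 − 3·(-32) = 1103
Change in H: 1103 − 1427 = -324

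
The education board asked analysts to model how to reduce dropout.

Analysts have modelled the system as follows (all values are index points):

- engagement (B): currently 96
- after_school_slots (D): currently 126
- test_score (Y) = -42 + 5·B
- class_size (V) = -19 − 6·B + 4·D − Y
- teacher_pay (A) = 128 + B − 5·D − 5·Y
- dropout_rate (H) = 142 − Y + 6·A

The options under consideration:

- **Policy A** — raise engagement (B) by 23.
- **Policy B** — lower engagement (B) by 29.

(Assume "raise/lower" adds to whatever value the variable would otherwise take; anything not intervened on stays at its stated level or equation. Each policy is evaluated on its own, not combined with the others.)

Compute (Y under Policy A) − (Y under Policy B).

260

Policy A (B + 23):
  B = 96 + 23 = 119
  Y = -42 + 5·119 = 553
Policy B (B − 29):
  B = 96 − 29 = 67
  Y = -42 + 5·67 = 293
Y: 553 − 293 = 260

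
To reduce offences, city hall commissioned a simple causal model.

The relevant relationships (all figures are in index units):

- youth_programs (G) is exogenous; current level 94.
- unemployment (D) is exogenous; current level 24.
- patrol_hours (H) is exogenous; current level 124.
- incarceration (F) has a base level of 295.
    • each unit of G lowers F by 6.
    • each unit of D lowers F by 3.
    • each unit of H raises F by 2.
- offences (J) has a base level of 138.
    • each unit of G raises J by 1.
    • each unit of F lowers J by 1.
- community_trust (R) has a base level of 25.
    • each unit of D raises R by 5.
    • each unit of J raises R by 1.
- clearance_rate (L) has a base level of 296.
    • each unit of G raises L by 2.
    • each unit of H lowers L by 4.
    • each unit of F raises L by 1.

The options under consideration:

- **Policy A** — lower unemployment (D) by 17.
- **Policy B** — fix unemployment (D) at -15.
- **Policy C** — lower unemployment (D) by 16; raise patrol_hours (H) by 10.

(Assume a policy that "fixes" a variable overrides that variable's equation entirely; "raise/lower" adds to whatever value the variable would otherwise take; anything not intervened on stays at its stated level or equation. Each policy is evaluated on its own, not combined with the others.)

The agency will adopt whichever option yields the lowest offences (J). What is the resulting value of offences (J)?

208

Policy A (D − 17):
  G = 94
  D = 24 − 17 = 7
  H = 124
  F = 295 − 6·94 − 3·7 + 2·124 = -42
  J = 138 + 94 − (-42) = 274
Policy B (D := -15):
  G = 94
  D = -15
  H = 124
  F = 295 − 6·94 − 3·(-15) + 2·124 = 24
  J = 138 + 94 − 24 = 208
Policy C (D − 16, H + 10):
  G = 94
  D = 24 − 16 = 8
  H = 124 + 10 = 134
  F = 295 − 6·94 − 3·8 + 2·134 = -25
  J = 138 + 94 − (-25) = 257
Comparing — Policy A: J=274, Policy B: J=208, Policy C: J=257. Lowest is 208 (Policy B).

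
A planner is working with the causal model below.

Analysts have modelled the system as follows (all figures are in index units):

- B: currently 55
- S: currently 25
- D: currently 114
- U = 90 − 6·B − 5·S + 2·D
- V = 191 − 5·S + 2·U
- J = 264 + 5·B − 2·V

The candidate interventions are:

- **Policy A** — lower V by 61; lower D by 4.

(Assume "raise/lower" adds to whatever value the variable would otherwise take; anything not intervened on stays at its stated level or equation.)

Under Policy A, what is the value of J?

1109

Policy A (V − 61, D − 4):
  B = 55
  S = 25
  D = 114 − 4 = 110
  U = 90 − 6·55 − 5·25 + 2·110 = -145
  V = 191 − 5·25 + 2·(-145) (−61 from intervention) = -285
  J = 264 + 5·55 − 2·(-285) = 1109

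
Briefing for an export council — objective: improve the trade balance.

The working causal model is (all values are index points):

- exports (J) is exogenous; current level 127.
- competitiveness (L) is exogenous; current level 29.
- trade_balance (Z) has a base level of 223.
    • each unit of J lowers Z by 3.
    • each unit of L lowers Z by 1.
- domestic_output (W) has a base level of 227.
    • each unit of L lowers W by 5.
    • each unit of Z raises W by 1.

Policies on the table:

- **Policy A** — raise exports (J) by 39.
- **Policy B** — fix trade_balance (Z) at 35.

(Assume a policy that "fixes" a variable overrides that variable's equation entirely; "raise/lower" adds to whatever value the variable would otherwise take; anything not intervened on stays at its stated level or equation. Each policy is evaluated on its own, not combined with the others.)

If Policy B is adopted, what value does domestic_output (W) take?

117

Policy B (Z := 35):
  J = 127
  L = 29
  Z = 35
  W = 227 − 5·29 + 35 = 117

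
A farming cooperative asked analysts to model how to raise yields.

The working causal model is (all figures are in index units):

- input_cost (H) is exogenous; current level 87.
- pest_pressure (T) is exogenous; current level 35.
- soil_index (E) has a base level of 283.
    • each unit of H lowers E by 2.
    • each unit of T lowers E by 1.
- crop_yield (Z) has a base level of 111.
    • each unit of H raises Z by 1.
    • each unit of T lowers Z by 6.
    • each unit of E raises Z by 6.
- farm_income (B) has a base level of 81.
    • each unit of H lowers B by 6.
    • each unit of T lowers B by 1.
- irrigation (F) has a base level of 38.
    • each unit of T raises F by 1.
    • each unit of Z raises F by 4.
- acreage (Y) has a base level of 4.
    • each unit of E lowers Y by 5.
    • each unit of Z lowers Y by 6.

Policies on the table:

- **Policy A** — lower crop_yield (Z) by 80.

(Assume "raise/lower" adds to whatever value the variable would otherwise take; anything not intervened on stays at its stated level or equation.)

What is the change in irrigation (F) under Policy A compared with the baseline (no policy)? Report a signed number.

Baseline:
  H = 87
  T = 35
  E = 283 − 2·87 − 35 = 74
  Z = 111 + 87 − 6·35 + 6·74 = 432
  F = 38 + 35 + 4·432 = 1801
Policy A (Z − 80):
  H = 87
  T = 35
  E = 283 − 2·87 − 35 = 74
  Z = 111 + 87 − 6·35 + 6·74 (−80 from intervention) = 352
  F = 38 + 35 + 4·352 = 1481
Change in F: 1481 − 1801 = -320

-320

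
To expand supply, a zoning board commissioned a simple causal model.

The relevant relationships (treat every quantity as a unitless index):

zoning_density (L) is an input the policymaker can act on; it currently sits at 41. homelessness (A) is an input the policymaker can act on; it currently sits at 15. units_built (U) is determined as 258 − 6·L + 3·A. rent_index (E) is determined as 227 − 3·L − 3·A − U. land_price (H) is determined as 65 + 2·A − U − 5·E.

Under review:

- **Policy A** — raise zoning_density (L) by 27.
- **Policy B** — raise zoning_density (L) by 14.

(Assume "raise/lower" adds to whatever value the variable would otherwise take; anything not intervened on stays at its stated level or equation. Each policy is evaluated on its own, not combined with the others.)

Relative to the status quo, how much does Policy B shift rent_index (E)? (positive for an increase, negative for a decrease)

Baseline:
  L = 41
  A = 15
  U = 258 − 6·41 + 3·15 = 57
  E = 227 − 3·41 − 3·15 − 57 = 2
Policy B (L + 14):
  L = 41 + 14 = 55
  A = 15
  U = 258 − 6·55 + 3·15 = -27
  E = 227 − 3·55 − 3·15 − (-27) = 44
Change in E: 44 − 2 = 42

42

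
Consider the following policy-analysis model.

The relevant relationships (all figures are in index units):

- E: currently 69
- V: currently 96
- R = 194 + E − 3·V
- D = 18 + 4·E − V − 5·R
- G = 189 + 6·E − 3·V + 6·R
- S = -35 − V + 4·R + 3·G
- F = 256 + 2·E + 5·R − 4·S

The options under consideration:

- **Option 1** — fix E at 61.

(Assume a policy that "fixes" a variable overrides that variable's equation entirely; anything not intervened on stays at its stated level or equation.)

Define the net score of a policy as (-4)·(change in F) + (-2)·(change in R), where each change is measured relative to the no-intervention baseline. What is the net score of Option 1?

Baseline:
  E = 69
  V = 96
  R = 194 + 69 − 3·96 = -25
  G = 189 + 6·69 − 3·96 + 6·(-25) = 165
  S = -35 − 96 + 4·(-25) + 3·165 = 264
  F = 256 + 2·69 + 5·(-25) − 4·264 = -787
Option 1 (E := 61):
  E = 61
  V = 96
  R = 194 + 61 − 3·96 = -33
  G = 189 + 6·61 − 3·96 + 6·(-33) = 69
  S = -35 − 96 + 4·(-33) + 3·69 = -56
  F = 256 + 2·61 + 5·(-33) − 4·(-56) = 437
ΔF = 437 − (-787) = 1224; ΔR = -33 − (-25) = -8
Score = (-4)·1224 + (-2)·(-8) = -4880

-4880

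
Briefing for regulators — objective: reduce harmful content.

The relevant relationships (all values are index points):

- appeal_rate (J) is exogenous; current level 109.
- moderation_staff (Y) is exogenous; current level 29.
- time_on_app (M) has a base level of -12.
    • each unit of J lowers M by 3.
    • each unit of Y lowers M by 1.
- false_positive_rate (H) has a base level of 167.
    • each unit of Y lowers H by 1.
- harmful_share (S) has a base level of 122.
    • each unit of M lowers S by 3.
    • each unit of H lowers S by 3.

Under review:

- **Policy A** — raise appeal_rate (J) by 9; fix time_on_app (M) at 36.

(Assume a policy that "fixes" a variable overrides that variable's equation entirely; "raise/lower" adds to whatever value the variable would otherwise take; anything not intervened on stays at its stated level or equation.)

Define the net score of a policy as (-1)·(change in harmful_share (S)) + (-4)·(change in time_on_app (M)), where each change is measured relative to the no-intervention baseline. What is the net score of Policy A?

Baseline:
  J = 109
  Y = 29
  M = -12 − 3·109 − 29 = -368
  H = 167 − 29 = 138
  S = 122 − 3·(-368) − 3·138 = 812
Policy A (J + 9, M := 36):
  J = 109 + 9 = 118
  Y = 29
  M = 36
  H = 167 − 29 = 138
  S = 122 − 3·36 − 3·138 = -400
ΔS = -400 − 812 = -1212; ΔM = 36 − (-368) = 404
Score = (-1)·(-1212) + (-4)·404 = -404

-404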